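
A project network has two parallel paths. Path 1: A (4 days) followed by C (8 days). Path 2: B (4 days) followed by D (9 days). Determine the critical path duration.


Path 1 = 4 + 8 = 12 days
Path 2 = 4 + 9 = 13 days
Duration = max(12, 13) = 13 days

13 days


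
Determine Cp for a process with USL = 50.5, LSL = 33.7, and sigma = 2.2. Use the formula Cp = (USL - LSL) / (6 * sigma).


Cp = (50.5 - 33.7) / (6 * 2.2)

1.27


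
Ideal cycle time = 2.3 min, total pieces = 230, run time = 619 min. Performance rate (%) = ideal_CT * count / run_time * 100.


Formula: Performance = (Ideal CT * Total Count) / Run Time * 100
Ideal output time = 2.3 * 230 = 529.0 min
Performance = 529.0 / 619 * 100 = 85.5%

85.5%


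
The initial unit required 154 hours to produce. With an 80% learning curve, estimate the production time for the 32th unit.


Formula: T_n = T_1 * (learning_rate)^(log2(n)) where learning_rate = rate/100
Doublings = log2(32) = 5
T_n = 154 * 0.8^5
T_n = 154 * 0.3277 = 50.5 hours

50.5 hours


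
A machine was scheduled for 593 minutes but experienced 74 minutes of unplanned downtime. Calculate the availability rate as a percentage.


Formula: Availability = (Planned Time - Downtime) / Planned Time * 100
Uptime = 593 - 74 = 519 min
Availability = 519 / 593 * 100 = 87.5%

87.5%


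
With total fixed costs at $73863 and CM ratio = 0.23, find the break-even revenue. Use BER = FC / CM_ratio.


Formula: BER = Fixed Costs / Contribution Margin Ratio
BER = $73863 / 0.23
BER = $321143.48 (to the nearest cent)

$321143.48


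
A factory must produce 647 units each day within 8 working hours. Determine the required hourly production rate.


Formula: Production Rate = Daily Demand / Available Hours
Rate = 647 units/day / 8 hours/day
Rate = 80.9 units/hour

80.9 units/hour


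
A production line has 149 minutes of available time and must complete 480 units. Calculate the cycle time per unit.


Formula: CT = Available Time / Number of Units
CT = 149 min / 480 units
CT = 0.31 min/unit

0.31 min/unit


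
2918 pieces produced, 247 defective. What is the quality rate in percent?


Formula: Quality Rate = Good Pieces / Total Pieces * 100
Good pieces = 2918 - 247 = 2671
QR = 2671 / 2918 * 100 = 91.5%

91.5%


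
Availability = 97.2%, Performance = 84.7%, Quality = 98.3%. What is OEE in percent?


Formula: OEE = Availability * Performance * Quality / 10000
A * P = 97.2% * 84.7% / 100 = 82.33%
OEE = 82.33% * 98.3% / 100 = 80.9%

80.9%


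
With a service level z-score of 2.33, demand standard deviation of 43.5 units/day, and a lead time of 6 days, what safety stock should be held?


Formula: SS = z * sigma_d * sqrt(LT)
sqrt(LT) = sqrt(6) = 2.4495
SS = 2.33 * 43.5 * 2.4495
SS = 248.3 units

248.3 units


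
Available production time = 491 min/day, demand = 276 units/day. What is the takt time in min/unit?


Formula: Takt Time = Available Production Time / Customer Demand
Takt = 491 min/day / 276 units/day
Takt = 1.78 min/unit

1.78 min/unit


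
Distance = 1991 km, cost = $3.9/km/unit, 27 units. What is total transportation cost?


TC = dist * cost * units = 1991 * 3.9 * 27 = $209652.30

$209652.30


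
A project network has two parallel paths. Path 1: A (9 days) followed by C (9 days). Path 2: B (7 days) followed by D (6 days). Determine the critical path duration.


Path 1 = 9 + 9 = 18 days
Path 2 = 7 + 6 = 13 days
Duration = max(18, 13) = 18 days

18 days


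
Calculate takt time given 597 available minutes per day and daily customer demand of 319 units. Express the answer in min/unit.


Formula: Takt Time = Available Production Time / Customer Demand
Takt = 597 min/day / 319 units/day
Takt = 1.87 min/unit

1.87 min/unit


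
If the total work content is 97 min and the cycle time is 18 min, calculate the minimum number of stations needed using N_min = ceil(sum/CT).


Formula: N_min = ceil(Sum of Task Times / Cycle Time)
N_min = ceil(97 min / 18 min) = ceil(5.3889)
N_min = 6 stations

6


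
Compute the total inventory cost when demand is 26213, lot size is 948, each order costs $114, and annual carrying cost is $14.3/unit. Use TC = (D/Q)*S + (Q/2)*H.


TC = 26213/948 * 114 + 948/2 * 14.3

$9930.40


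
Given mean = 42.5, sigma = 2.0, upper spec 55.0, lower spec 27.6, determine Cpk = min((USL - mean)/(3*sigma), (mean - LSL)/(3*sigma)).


Cpu = (55.0 - 42.5) / (3 * 2.0) = 2.08
Cpl = (42.5 - 27.6) / (3 * 2.0) = 2.48
Cpk = min(2.08, 2.48) = 2.08

2.08


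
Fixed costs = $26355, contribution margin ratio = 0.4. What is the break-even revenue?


Formula: BER = Fixed Costs / Contribution Margin Ratio
BER = $26355 / 0.4
BER = $65887.50 (to the nearest cent)

$65887.50


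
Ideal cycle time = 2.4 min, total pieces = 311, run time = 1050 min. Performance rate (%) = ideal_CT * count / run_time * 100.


Formula: Performance = (Ideal CT * Total Count) / Run Time * 100
Ideal output time = 2.4 * 311 = 746.4 min
Performance = 746.4 / 1050 * 100 = 71.1%

71.1%


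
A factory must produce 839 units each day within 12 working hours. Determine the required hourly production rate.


Formula: Production Rate = Daily Demand / Available Hours
Rate = 839 units/day / 12 hours/day
Rate = 69.9 units/hour

69.9 units/hour


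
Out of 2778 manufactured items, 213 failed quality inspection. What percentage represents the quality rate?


Formula: Quality Rate = Good Pieces / Total Pieces * 100
Good pieces = 2778 - 213 = 2565
QR = 2565 / 2778 * 100 = 92.3%

92.3%


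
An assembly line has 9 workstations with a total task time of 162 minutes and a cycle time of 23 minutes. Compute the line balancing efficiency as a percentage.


Formula: Efficiency = Sum of Task Times / (N_stations * CT) * 100
Total station capacity = 9 stations * 23 min = 207 min
Efficiency = 162 / 207 * 100 = 78.3%

78.3%


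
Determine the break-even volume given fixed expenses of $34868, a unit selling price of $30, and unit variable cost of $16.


Formula: BEQ = Fixed Costs / (Price - Variable Cost)
Contribution margin = $30 - $16 = $14/unit
BEQ = ceil($34868 / $14/unit) = ceil(2490.57) = 2491 units

2491 units


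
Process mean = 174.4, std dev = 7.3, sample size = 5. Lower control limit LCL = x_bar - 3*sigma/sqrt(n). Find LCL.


LCL = 174.4 - 3 * 7.3 / sqrt(5)

164.61


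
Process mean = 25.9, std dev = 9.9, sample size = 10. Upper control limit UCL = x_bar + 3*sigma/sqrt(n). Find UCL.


UCL = 25.9 + 3 * 9.9 / sqrt(10)

35.29


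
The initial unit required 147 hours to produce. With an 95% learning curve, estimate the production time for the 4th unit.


Formula: T_n = T_1 * (learning_rate)^(log2(n)) where learning_rate = rate/100
Doublings = log2(4) = 2
T_n = 147 * 0.95^2
T_n = 147 * 0.9025 = 132.7 hours

132.7 hours


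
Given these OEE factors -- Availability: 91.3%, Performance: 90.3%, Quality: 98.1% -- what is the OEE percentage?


Formula: OEE = Availability * Performance * Quality / 10000
A * P = 91.3% * 90.3% / 100 = 82.44%
OEE = 82.44% * 98.1% / 100 = 80.9%

80.9%


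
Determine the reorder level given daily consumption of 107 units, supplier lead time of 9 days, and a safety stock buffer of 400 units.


Formula: ROP = (Daily Demand * Lead Time) + Safety Stock
Demand during lead time = 107 * 9 = 963 units
ROP = 963 + 400 = 1363 units

1363 units


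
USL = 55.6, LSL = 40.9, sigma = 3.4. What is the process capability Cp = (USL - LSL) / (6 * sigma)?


Cp = (55.6 - 40.9) / (6 * 3.4)

0.72


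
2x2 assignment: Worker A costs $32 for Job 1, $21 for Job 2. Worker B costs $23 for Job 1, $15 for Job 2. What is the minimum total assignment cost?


Option 1: A->1 + B->2 = $32 + $15 = $47
Option 2: A->2 + B->1 = $21 + $23 = $44
Min cost = min($47, $44) = $44

$44


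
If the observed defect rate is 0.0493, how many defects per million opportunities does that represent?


DPMO = defect_rate * 1000000 = 0.0493 * 1000000

49300


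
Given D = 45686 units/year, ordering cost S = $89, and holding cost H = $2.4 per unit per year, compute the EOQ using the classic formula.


Formula: EOQ = sqrt(2 * D * S / H)
Numerator: 2 * 45686 * 89 = 8132108
2DS/H = 8132108 / 2.4 = 3388378.3
EOQ = sqrt(3388378.3) = 1840.8 units

1840.8 units


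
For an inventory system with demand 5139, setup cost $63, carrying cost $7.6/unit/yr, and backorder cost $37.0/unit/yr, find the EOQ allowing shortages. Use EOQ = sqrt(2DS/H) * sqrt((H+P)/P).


Formula: EOQ* = sqrt(2DS/H) * sqrt((H+P)/P)
Base EOQ = sqrt(2*5139*63/7.6) = 291.89 units
Correction = sqrt((7.6+37.0)/37.0) = 1.09791
EOQ* = 291.89 * 1.09791 = 320.5 units

320.5 units


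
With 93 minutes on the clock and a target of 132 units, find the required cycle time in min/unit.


Formula: CT = Available Time / Number of Units
CT = 93 min / 132 units
CT = 0.7 min/unit

0.7 min/unit


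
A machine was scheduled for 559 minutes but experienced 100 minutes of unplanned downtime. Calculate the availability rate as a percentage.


Formula: Availability = (Planned Time - Downtime) / Planned Time * 100
Uptime = 559 - 100 = 459 min
Availability = 459 / 559 * 100 = 82.1%

82.1%


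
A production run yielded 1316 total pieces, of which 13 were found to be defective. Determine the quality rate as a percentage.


Formula: Quality Rate = Good Pieces / Total Pieces * 100
Good pieces = 1316 - 13 = 1303
QR = 1303 / 1316 * 100 = 99.0%

99.0%


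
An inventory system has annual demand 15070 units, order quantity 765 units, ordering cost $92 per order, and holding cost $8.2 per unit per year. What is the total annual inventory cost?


TC = 15070/765 * 92 + 765/2 * 8.2

$4948.84


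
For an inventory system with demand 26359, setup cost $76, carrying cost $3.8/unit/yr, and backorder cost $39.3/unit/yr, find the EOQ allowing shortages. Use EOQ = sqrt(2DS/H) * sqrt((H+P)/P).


Formula: EOQ* = sqrt(2DS/H) * sqrt((H+P)/P)
Base EOQ = sqrt(2*26359*76/3.8) = 1026.82 units
Correction = sqrt((3.8+39.3)/39.3) = 1.04723
EOQ* = 1026.82 * 1.04723 = 1075.3 units

1075.3 units


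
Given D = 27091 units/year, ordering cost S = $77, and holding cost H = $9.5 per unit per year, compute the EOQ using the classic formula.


Formula: EOQ = sqrt(2 * D * S / H)
Numerator: 2 * 27091 * 77 = 4172014
2DS/H = 4172014 / 9.5 = 439159.4
EOQ = sqrt(439159.4) = 662.7 units

662.7 units


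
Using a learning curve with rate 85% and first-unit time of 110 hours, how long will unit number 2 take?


Formula: T_n = T_1 * (learning_rate)^(log2(n)) where learning_rate = rate/100
Doublings = log2(2) = 1
T_n = 110 * 0.85^1
T_n = 110 * 0.85 = 93.5 hours

93.5 hours


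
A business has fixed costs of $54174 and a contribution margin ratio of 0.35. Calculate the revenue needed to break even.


Formula: BER = Fixed Costs / Contribution Margin Ratio
BER = $54174 / 0.35
BER = $154782.86 (to the nearest cent)

$154782.86


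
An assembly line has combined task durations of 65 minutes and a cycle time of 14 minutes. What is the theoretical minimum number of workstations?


Formula: N_min = ceil(Sum of Task Times / Cycle Time)
N_min = ceil(65 min / 14 min) = ceil(4.6429)
N_min = 5 stations

5


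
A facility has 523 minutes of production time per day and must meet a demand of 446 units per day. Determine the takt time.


Formula: Takt Time = Available Production Time / Customer Demand
Takt = 523 min/day / 446 units/day
Takt = 1.17 min/unit

1.17 min/unit


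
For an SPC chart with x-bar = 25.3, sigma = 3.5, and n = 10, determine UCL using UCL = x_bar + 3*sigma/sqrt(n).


UCL = 25.3 + 3 * 3.5 / sqrt(10)

28.62


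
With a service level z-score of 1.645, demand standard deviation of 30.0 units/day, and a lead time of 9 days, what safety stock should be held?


Formula: SS = z * sigma_d * sqrt(LT)
sqrt(LT) = sqrt(9) = 3.0
SS = 1.645 * 30.0 * 3.0
SS = 148.1 units

148.1 units


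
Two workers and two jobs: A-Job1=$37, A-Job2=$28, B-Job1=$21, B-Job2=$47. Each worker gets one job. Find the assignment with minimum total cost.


Option 1: A->1 + B->2 = $37 + $47 = $84
Option 2: A->2 + B->1 = $28 + $21 = $49
Min cost = min($84, $49) = $49

$49


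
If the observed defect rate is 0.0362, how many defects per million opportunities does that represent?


DPMO = defect_rate * 1000000 = 0.0362 * 1000000

36200


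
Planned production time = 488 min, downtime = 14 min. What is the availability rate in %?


Formula: Availability = (Planned Time - Downtime) / Planned Time * 100
Uptime = 488 - 14 = 474 min
Availability = 474 / 488 * 100 = 97.1%

97.1%


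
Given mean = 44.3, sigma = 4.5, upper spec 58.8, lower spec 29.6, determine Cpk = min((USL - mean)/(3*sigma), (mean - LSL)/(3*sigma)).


Cpu = (58.8 - 44.3) / (3 * 4.5) = 1.07
Cpl = (44.3 - 29.6) / (3 * 4.5) = 1.09
Cpk = min(1.07, 1.09) = 1.07

1.07


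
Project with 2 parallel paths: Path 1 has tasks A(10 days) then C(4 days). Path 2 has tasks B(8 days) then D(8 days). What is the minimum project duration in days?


Path 1 = 10 + 4 = 14 days
Path 2 = 8 + 8 = 16 days
Duration = max(14, 16) = 16 days

16 days


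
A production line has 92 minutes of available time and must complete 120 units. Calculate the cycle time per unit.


Formula: CT = Available Time / Number of Units
CT = 92 min / 120 units
CT = 0.77 min/unit

0.77 min/unit


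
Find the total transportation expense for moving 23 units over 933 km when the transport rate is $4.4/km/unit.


TC = dist * cost * units = 933 * 4.4 * 23 = $94419.60

$94419.60


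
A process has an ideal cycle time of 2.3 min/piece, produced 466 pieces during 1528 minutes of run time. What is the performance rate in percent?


Formula: Performance = (Ideal CT * Total Count) / Run Time * 100
Ideal output time = 2.3 * 466 = 1071.8 min
Performance = 1071.8 / 1528 * 100 = 70.1%

70.1%


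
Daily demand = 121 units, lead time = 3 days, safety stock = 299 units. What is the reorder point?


Formula: ROP = (Daily Demand * Lead Time) + Safety Stock
Demand during lead time = 121 * 3 = 363 units
ROP = 363 + 299 = 662 units

662 units


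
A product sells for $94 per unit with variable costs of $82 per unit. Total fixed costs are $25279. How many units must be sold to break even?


Formula: BEQ = Fixed Costs / (Price - Variable Cost)
Contribution margin = $94 - $82 = $12/unit
BEQ = ceil($25279 / $12/unit) = ceil(2106.58) = 2107 units

2107 units


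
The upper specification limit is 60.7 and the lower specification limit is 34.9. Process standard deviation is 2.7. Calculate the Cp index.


Cp = (60.7 - 34.9) / (6 * 2.7)

1.59


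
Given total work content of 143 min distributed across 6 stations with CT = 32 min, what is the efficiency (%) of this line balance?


Formula: Efficiency = Sum of Task Times / (N_stations * CT) * 100
Total station capacity = 6 stations * 32 min = 192 min
Efficiency = 143 / 192 * 100 = 74.5%

74.5%


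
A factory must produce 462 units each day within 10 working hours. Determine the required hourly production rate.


Formula: Production Rate = Daily Demand / Available Hours
Rate = 462 units/day / 10 hours/day
Rate = 46.2 units/hour

46.2 units/hour


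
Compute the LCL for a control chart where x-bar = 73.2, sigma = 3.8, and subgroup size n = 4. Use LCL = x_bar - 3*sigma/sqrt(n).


LCL = 73.2 - 3 * 3.8 / sqrt(4)

67.5


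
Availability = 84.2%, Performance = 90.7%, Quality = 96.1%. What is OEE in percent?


Formula: OEE = Availability * Performance * Quality / 10000
A * P = 84.2% * 90.7% / 100 = 76.37%
OEE = 76.37% * 96.1% / 100 = 73.4%

73.4%


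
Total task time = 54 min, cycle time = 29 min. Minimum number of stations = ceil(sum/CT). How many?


Formula: N_min = ceil(Sum of Task Times / Cycle Time)
N_min = ceil(54 min / 29 min) = ceil(1.8621)
N_min = 2 stations

2


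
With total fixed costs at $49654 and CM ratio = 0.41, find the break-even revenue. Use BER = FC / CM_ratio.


Formula: BER = Fixed Costs / Contribution Margin Ratio
BER = $49654 / 0.41
BER = $121107.32 (to the nearest cent)

$121107.32


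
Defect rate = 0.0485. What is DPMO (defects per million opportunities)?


DPMO = defect_rate * 1000000 = 0.0485 * 1000000

48500


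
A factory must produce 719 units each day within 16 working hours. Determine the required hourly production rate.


Formula: Production Rate = Daily Demand / Available Hours
Rate = 719 units/day / 16 hours/day
Rate = 44.9 units/hour

44.9 units/hour


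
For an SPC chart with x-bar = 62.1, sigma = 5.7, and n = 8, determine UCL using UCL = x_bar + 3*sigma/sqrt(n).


UCL = 62.1 + 3 * 5.7 / sqrt(8)

68.15


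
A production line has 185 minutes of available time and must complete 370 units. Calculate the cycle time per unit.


Formula: CT = Available Time / Number of Units
CT = 185 min / 370 units
CT = 0.5 min/unit

0.5 min/unit


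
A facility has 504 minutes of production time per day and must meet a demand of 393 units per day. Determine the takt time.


Formula: Takt Time = Available Production Time / Customer Demand
Takt = 504 min/day / 393 units/day
Takt = 1.28 min/unit

1.28 min/unit


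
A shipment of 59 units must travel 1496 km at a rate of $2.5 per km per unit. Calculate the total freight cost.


TC = dist * cost * units = 1496 * 2.5 * 59 = $220660.00

$220660.00


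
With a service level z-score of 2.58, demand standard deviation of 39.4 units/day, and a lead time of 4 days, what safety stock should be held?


Formula: SS = z * sigma_d * sqrt(LT)
sqrt(LT) = sqrt(4) = 2.0
SS = 2.58 * 39.4 * 2.0
SS = 203.3 units

203.3 units


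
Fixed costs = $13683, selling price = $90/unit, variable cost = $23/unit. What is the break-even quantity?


Formula: BEQ = Fixed Costs / (Price - Variable Cost)
Contribution margin = $90 - $23 = $67/unit
BEQ = ceil($13683 / $67/unit) = ceil(204.22) = 205 units

205 units


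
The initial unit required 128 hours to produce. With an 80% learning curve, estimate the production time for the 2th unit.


Formula: T_n = T_1 * (learning_rate)^(log2(n)) where learning_rate = rate/100
Doublings = log2(2) = 1
T_n = 128 * 0.8^1
T_n = 128 * 0.8 = 102.4 hours

102.4 hours


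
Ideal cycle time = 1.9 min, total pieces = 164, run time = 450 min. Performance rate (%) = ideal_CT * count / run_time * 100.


Formula: Performance = (Ideal CT * Total Count) / Run Time * 100
Ideal output time = 1.9 * 164 = 311.6 min
Performance = 311.6 / 450 * 100 = 69.2%

69.2%


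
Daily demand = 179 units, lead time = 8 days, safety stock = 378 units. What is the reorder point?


Formula: ROP = (Daily Demand * Lead Time) + Safety Stock
Demand during lead time = 179 * 8 = 1432 units
ROP = 1432 + 378 = 1810 units

1810 units


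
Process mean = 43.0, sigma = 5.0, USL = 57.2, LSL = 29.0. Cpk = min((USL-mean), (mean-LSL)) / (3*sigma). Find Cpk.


Cpu = (57.2 - 43.0) / (3 * 5.0) = 0.95
Cpl = (43.0 - 29.0) / (3 * 5.0) = 0.93
Cpk = min(0.95, 0.93) = 0.93

0.93


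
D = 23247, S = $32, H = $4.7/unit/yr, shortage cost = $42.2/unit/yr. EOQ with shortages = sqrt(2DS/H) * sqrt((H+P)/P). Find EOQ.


Formula: EOQ* = sqrt(2DS/H) * sqrt((H+P)/P)
Base EOQ = sqrt(2*23247*32/4.7) = 562.63 units
Correction = sqrt((4.7+42.2)/42.2) = 1.05422
EOQ* = 562.63 * 1.05422 = 593.1 units

593.1 units


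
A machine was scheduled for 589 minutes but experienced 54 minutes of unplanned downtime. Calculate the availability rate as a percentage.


Formula: Availability = (Planned Time - Downtime) / Planned Time * 100
Uptime = 589 - 54 = 535 min
Availability = 535 / 589 * 100 = 90.8%

90.8%


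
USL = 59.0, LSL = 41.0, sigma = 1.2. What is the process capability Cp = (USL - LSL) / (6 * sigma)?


Cp = (59.0 - 41.0) / (6 * 1.2)

2.5


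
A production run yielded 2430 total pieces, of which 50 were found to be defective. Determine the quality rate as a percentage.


Formula: Quality Rate = Good Pieces / Total Pieces * 100
Good pieces = 2430 - 50 = 2380
QR = 2380 / 2430 * 100 = 97.9%

97.9%


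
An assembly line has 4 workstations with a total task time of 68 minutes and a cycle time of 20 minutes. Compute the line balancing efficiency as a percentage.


Formula: Efficiency = Sum of Task Times / (N_stations * CT) * 100
Total station capacity = 4 stations * 20 min = 80 min
Efficiency = 68 / 80 * 100 = 85.0%

85.0%


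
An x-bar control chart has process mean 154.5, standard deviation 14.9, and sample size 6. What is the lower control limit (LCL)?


LCL = 154.5 - 3 * 14.9 / sqrt(6)

136.25


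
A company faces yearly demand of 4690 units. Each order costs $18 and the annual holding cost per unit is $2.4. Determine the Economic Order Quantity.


Formula: EOQ = sqrt(2 * D * S / H)
Numerator: 2 * 4690 * 18 = 168840
2DS/H = 168840 / 2.4 = 70350.0
EOQ = sqrt(70350.0) = 265.2 units

265.2 units


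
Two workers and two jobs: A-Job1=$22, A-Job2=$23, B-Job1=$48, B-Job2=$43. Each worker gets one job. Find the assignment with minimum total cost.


Option 1: A->1 + B->2 = $22 + $43 = $65
Option 2: A->2 + B->1 = $23 + $48 = $71
Min cost = min($65, $71) = $65

$65


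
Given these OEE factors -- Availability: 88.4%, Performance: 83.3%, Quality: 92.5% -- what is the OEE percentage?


Formula: OEE = Availability * Performance * Quality / 10000
A * P = 88.4% * 83.3% / 100 = 73.64%
OEE = 73.64% * 92.5% / 100 = 68.1%

68.1%


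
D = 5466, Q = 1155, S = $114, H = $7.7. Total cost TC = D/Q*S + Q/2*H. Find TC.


TC = 5466/1155 * 114 + 1155/2 * 7.7

$4986.25


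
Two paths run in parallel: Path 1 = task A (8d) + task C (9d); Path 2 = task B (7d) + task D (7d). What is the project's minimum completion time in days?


Path 1 = 8 + 9 = 17 days
Path 2 = 7 + 7 = 14 days
Duration = max(17, 14) = 17 days

17 days


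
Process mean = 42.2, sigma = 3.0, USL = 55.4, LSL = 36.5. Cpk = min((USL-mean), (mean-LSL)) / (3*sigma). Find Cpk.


Cpu = (55.4 - 42.2) / (3 * 3.0) = 1.47
Cpl = (42.2 - 36.5) / (3 * 3.0) = 0.63
Cpk = min(1.47, 0.63) = 0.63

0.63


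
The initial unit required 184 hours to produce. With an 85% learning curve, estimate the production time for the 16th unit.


Formula: T_n = T_1 * (learning_rate)^(log2(n)) where learning_rate = rate/100
Doublings = log2(16) = 4
T_n = 184 * 0.85^4
T_n = 184 * 0.522 = 96.0 hours

96.0 hours


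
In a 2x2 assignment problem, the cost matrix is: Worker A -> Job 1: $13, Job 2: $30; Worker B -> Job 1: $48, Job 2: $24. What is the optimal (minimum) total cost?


Option 1: A->1 + B->2 = $13 + $24 = $37
Option 2: A->2 + B->1 = $30 + $48 = $78
Min cost = min($37, $78) = $37

$37


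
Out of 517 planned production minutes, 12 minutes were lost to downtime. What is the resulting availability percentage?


Formula: Availability = (Planned Time - Downtime) / Planned Time * 100
Uptime = 517 - 12 = 505 min
Availability = 505 / 517 * 100 = 97.7%

97.7%


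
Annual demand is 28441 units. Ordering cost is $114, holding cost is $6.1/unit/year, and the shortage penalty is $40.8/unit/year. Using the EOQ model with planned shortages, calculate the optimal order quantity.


Formula: EOQ* = sqrt(2DS/H) * sqrt((H+P)/P)
Base EOQ = sqrt(2*28441*114/6.1) = 1031.04 units
Correction = sqrt((6.1+40.8)/40.8) = 1.07215
EOQ* = 1031.04 * 1.07215 = 1105.4 units

1105.4 units


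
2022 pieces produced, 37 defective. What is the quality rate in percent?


Formula: Quality Rate = Good Pieces / Total Pieces * 100
Good pieces = 2022 - 37 = 1985
QR = 1985 / 2022 * 100 = 98.2%

98.2%


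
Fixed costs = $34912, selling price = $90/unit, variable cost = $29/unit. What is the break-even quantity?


Formula: BEQ = Fixed Costs / (Price - Variable Cost)
Contribution margin = $90 - $29 = $61/unit
BEQ = ceil($34912 / $61/unit) = ceil(572.33) = 573 units

573 units


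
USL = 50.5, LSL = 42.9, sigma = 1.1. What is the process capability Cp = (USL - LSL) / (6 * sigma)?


Cp = (50.5 - 42.9) / (6 * 1.1)

1.15


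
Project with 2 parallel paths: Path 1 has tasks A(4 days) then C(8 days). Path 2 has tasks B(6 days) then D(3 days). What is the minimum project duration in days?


Path 1 = 4 + 8 = 12 days
Path 2 = 6 + 3 = 9 days
Duration = max(12, 9) = 12 days

12 days


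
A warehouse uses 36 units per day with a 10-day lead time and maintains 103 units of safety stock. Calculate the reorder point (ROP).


Formula: ROP = (Daily Demand * Lead Time) + Safety Stock
Demand during lead time = 36 * 10 = 360 units
ROP = 360 + 103 = 463 units

463 units


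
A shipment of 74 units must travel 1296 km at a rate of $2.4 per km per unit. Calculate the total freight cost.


TC = dist * cost * units = 1296 * 2.4 * 74 = $230169.60

$230169.60


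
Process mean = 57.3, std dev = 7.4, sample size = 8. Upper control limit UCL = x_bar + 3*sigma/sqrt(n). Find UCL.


UCL = 57.3 + 3 * 7.4 / sqrt(8)

65.15


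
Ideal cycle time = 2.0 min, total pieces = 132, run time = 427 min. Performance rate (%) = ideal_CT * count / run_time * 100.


Formula: Performance = (Ideal CT * Total Count) / Run Time * 100
Ideal output time = 2.0 * 132 = 264.0 min
Performance = 264.0 / 427 * 100 = 61.8%

61.8%


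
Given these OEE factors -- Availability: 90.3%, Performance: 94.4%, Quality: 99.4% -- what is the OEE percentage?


Formula: OEE = Availability * Performance * Quality / 10000
A * P = 90.3% * 94.4% / 100 = 85.24%
OEE = 85.24% * 99.4% / 100 = 84.7%

84.7%


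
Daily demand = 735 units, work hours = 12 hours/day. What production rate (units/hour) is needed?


Formula: Production Rate = Daily Demand / Available Hours
Rate = 735 units/day / 12 hours/day
Rate = 61.3 units/hour

61.3 units/hour


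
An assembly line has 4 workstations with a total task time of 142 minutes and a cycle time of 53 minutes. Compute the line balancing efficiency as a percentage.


Formula: Efficiency = Sum of Task Times / (N_stations * CT) * 100
Total station capacity = 4 stations * 53 min = 212 min
Efficiency = 142 / 212 * 100 = 67.0%

67.0%


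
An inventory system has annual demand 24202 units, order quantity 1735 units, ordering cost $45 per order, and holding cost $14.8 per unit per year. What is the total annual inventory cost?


TC = 24202/1735 * 45 + 1735/2 * 14.8

$13466.72


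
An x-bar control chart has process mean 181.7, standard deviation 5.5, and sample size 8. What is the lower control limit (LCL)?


LCL = 181.7 - 3 * 5.5 / sqrt(8)

175.87


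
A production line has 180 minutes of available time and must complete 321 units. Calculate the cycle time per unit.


Formula: CT = Available Time / Number of Units
CT = 180 min / 321 units
CT = 0.56 min/unit

0.56 min/unit


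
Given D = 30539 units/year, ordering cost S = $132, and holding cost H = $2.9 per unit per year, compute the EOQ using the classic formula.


Formula: EOQ = sqrt(2 * D * S / H)
Numerator: 2 * 30539 * 132 = 8062296
2DS/H = 8062296 / 2.9 = 2780102.1
EOQ = sqrt(2780102.1) = 1667.4 units

1667.4 units


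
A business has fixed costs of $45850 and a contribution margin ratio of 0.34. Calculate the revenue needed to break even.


Formula: BER = Fixed Costs / Contribution Margin Ratio
BER = $45850 / 0.34
BER = $134852.94 (to the nearest cent)

$134852.94


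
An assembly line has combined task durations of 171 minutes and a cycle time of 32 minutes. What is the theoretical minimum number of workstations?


Formula: N_min = ceil(Sum of Task Times / Cycle Time)
N_min = ceil(171 min / 32 min) = ceil(5.3438)
N_min = 6 stations

6


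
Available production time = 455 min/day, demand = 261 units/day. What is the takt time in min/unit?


Formula: Takt Time = Available Production Time / Customer Demand
Takt = 455 min/day / 261 units/day
Takt = 1.74 min/unit

1.74 min/unit


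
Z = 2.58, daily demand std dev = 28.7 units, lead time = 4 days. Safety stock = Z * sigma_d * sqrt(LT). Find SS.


Formula: SS = z * sigma_d * sqrt(LT)
sqrt(LT) = sqrt(4) = 2.0
SS = 2.58 * 28.7 * 2.0
SS = 148.1 units

148.1 units


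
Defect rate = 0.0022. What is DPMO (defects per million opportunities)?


DPMO = defect_rate * 1000000 = 0.0022 * 1000000

2200


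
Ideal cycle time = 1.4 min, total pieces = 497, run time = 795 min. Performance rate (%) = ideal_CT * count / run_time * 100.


Formula: Performance = (Ideal CT * Total Count) / Run Time * 100
Ideal output time = 1.4 * 497 = 695.8 min
Performance = 695.8 / 795 * 100 = 87.5%

87.5%


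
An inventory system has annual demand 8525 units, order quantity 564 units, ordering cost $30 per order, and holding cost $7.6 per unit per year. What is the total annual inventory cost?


TC = 8525/564 * 30 + 564/2 * 7.6

$2596.66


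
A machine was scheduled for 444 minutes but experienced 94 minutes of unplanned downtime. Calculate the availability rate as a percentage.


Formula: Availability = (Planned Time - Downtime) / Planned Time * 100
Uptime = 444 - 94 = 350 min
Availability = 350 / 444 * 100 = 78.8%

78.8%


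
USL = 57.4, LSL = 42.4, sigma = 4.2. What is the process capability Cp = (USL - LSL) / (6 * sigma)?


Cp = (57.4 - 42.4) / (6 * 4.2)

0.6


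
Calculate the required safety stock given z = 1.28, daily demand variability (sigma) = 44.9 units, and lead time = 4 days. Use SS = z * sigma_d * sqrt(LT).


Formula: SS = z * sigma_d * sqrt(LT)
sqrt(LT) = sqrt(4) = 2.0
SS = 1.28 * 44.9 * 2.0
SS = 114.9 units

114.9 units


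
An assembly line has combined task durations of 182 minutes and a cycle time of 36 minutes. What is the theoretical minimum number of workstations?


Formula: N_min = ceil(Sum of Task Times / Cycle Time)
N_min = ceil(182 min / 36 min) = ceil(5.0556)
N_min = 6 stations

6


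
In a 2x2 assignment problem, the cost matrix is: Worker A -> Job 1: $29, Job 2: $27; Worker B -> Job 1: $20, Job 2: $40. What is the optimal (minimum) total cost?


Option 1: A->1 + B->2 = $29 + $40 = $69
Option 2: A->2 + B->1 = $27 + $20 = $47
Min cost = min($69, $47) = $47

$47


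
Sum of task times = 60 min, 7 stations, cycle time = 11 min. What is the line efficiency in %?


Formula: Efficiency = Sum of Task Times / (N_stations * CT) * 100
Total station capacity = 7 stations * 11 min = 77 min
Efficiency = 60 / 77 * 100 = 77.9%

77.9%


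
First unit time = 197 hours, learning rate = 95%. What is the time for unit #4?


Formula: T_n = T_1 * (learning_rate)^(log2(n)) where learning_rate = rate/100
Doublings = log2(4) = 2
T_n = 197 * 0.95^2
T_n = 197 * 0.9025 = 177.8 hours

177.8 hours


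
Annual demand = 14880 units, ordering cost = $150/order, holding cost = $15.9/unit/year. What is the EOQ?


Formula: EOQ = sqrt(2 * D * S / H)
Numerator: 2 * 14880 * 150 = 4464000
2DS/H = 4464000 / 15.9 = 280754.7
EOQ = sqrt(280754.7) = 529.9 units

529.9 units


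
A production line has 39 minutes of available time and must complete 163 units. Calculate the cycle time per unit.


Formula: CT = Available Time / Number of Units
CT = 39 min / 163 units
CT = 0.24 min/unit

0.24 min/unit


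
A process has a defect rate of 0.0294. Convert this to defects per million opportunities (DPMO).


DPMO = defect_rate * 1000000 = 0.0294 * 1000000

29400


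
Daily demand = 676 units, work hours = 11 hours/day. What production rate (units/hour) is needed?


Formula: Production Rate = Daily Demand / Available Hours
Rate = 676 units/day / 11 hours/day
Rate = 61.5 units/hour

61.5 units/hour


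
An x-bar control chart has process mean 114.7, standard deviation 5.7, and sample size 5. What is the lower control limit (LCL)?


LCL = 114.7 - 3 * 5.7 / sqrt(5)

107.05


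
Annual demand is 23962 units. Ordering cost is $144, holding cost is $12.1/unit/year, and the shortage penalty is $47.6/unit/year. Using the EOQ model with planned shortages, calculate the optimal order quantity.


Formula: EOQ* = sqrt(2DS/H) * sqrt((H+P)/P)
Base EOQ = sqrt(2*23962*144/12.1) = 755.21 units
Correction = sqrt((12.1+47.6)/47.6) = 1.11991
EOQ* = 755.21 * 1.11991 = 845.8 units

845.8 units


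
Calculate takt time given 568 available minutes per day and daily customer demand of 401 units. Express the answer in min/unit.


Formula: Takt Time = Available Production Time / Customer Demand
Takt = 568 min/day / 401 units/day
Takt = 1.42 min/unit

1.42 min/unit


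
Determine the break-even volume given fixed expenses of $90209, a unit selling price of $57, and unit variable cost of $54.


Formula: BEQ = Fixed Costs / (Price - Variable Cost)
Contribution margin = $57 - $54 = $3/unit
BEQ = ceil($90209 / $3/unit) = ceil(30069.67) = 30070 units

30070 units


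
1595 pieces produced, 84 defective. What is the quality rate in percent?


Formula: Quality Rate = Good Pieces / Total Pieces * 100
Good pieces = 1595 - 84 = 1511
QR = 1511 / 1595 * 100 = 94.7%

94.7%


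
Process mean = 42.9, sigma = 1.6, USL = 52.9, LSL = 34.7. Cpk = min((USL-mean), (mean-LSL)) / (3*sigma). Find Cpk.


Cpu = (52.9 - 42.9) / (3 * 1.6) = 2.08
Cpl = (42.9 - 34.7) / (3 * 1.6) = 1.71
Cpk = min(2.08, 1.71) = 1.71

1.71


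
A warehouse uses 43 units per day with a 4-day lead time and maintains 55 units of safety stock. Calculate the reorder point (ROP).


Formula: ROP = (Daily Demand * Lead Time) + Safety Stock
Demand during lead time = 43 * 4 = 172 units
ROP = 172 + 55 = 227 units

227 units


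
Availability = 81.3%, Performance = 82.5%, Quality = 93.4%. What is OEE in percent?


Formula: OEE = Availability * Performance * Quality / 10000
A * P = 81.3% * 82.5% / 100 = 67.07%
OEE = 67.07% * 93.4% / 100 = 62.6%

62.6%


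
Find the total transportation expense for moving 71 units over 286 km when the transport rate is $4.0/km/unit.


TC = dist * cost * units = 286 * 4.0 * 71 = $81224.00

$81224.00


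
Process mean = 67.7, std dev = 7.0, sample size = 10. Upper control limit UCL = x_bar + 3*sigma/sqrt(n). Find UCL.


UCL = 67.7 + 3 * 7.0 / sqrt(10)

74.34


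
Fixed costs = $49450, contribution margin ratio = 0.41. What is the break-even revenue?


Formula: BER = Fixed Costs / Contribution Margin Ratio
BER = $49450 / 0.41
BER = $120609.76 (to the nearest cent)

$120609.76


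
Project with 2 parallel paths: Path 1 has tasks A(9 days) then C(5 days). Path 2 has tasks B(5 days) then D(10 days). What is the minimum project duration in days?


Path 1 = 9 + 5 = 14 days
Path 2 = 5 + 10 = 15 days
Duration = max(14, 15) = 15 days

15 days


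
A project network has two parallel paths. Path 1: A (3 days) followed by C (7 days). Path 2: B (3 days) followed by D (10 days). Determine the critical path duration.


Path 1 = 3 + 7 = 10 days
Path 2 = 3 + 10 = 13 days
Duration = max(10, 13) = 13 days

13 days


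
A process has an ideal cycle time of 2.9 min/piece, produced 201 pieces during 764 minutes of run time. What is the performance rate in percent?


Formula: Performance = (Ideal CT * Total Count) / Run Time * 100
Ideal output time = 2.9 * 201 = 582.9 min
Performance = 582.9 / 764 * 100 = 76.3%

76.3%


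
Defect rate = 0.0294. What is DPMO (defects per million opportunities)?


DPMO = defect_rate * 1000000 = 0.0294 * 1000000

29400


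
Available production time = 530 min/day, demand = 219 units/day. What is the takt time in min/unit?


Formula: Takt Time = Available Production Time / Customer Demand
Takt = 530 min/day / 219 units/day
Takt = 2.42 min/unit

2.42 min/unit


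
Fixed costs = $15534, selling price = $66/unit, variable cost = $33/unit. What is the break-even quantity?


Formula: BEQ = Fixed Costs / (Price - Variable Cost)
Contribution margin = $66 - $33 = $33/unit
BEQ = ceil($15534 / $33/unit) = ceil(470.73) = 471 units

471 units


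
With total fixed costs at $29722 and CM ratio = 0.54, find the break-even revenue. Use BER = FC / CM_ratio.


Formula: BER = Fixed Costs / Contribution Margin Ratio
BER = $29722 / 0.54
BER = $55040.74 (to the nearest cent)

$55040.74


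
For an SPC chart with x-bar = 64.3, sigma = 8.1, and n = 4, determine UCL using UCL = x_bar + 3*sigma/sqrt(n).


UCL = 64.3 + 3 * 8.1 / sqrt(4)

76.45


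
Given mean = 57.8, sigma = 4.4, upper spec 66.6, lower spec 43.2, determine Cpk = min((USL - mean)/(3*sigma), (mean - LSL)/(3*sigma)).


Cpu = (66.6 - 57.8) / (3 * 4.4) = 0.67
Cpl = (57.8 - 43.2) / (3 * 4.4) = 1.11
Cpk = min(0.67, 1.11) = 0.67

0.67


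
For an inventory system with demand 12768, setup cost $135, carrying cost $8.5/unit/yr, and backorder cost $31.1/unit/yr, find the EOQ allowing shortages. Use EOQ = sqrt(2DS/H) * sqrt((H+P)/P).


Formula: EOQ* = sqrt(2DS/H) * sqrt((H+P)/P)
Base EOQ = sqrt(2*12768*135/8.5) = 636.85 units
Correction = sqrt((8.5+31.1)/31.1) = 1.12841
EOQ* = 636.85 * 1.12841 = 718.6 units

718.6 units


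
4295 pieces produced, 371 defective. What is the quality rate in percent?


Formula: Quality Rate = Good Pieces / Total Pieces * 100
Good pieces = 4295 - 371 = 3924
QR = 3924 / 4295 * 100 = 91.4%

91.4%


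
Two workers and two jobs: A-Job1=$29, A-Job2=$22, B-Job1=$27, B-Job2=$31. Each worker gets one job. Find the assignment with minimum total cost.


Option 1: A->1 + B->2 = $29 + $31 = $60
Option 2: A->2 + B->1 = $22 + $27 = $49
Min cost = min($60, $49) = $49

$49


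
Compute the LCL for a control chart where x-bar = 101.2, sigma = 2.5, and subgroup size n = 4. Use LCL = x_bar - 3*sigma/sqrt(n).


LCL = 101.2 - 3 * 2.5 / sqrt(4)

97.45


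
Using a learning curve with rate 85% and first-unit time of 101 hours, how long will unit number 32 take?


Formula: T_n = T_1 * (learning_rate)^(log2(n)) where learning_rate = rate/100
Doublings = log2(32) = 5
T_n = 101 * 0.85^5
T_n = 101 * 0.4437 = 44.8 hours

44.8 hours


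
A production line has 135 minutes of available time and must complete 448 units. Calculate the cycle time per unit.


Formula: CT = Available Time / Number of Units
CT = 135 min / 448 units
CT = 0.3 min/unit

0.3 min/unit


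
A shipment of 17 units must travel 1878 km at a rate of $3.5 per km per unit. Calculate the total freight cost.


TC = dist * cost * units = 1878 * 3.5 * 17 = $111741.00

$111741.00


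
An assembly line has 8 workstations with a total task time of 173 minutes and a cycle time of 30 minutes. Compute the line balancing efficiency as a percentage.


Formula: Efficiency = Sum of Task Times / (N_stations * CT) * 100
Total station capacity = 8 stations * 30 min = 240 min
Efficiency = 173 / 240 * 100 = 72.1%

72.1%


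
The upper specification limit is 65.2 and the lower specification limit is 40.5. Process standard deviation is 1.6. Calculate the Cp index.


Cp = (65.2 - 40.5) / (6 * 1.6)

2.57


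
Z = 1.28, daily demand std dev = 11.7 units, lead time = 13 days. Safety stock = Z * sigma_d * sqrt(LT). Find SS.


Formula: SS = z * sigma_d * sqrt(LT)
sqrt(LT) = sqrt(13) = 3.6056
SS = 1.28 * 11.7 * 3.6056
SS = 54.0 units

54.0 units


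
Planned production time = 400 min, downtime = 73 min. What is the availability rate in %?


Formula: Availability = (Planned Time - Downtime) / Planned Time * 100
Uptime = 400 - 73 = 327 min
Availability = 327 / 400 * 100 = 81.8%

81.8%


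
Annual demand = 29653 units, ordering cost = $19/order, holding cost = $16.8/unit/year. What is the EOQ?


Formula: EOQ = sqrt(2 * D * S / H)
Numerator: 2 * 29653 * 19 = 1126814
2DS/H = 1126814 / 16.8 = 67072.3
EOQ = sqrt(67072.3) = 259.0 units

259.0 units


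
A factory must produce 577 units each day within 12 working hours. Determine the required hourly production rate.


Formula: Production Rate = Daily Demand / Available Hours
Rate = 577 units/day / 12 hours/day
Rate = 48.1 units/hour

48.1 units/hour


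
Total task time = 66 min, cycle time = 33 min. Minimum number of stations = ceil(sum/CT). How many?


Formula: N_min = ceil(Sum of Task Times / Cycle Time)
N_min = ceil(66 min / 33 min) = ceil(2.0)
N_min = 2 stations

2
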